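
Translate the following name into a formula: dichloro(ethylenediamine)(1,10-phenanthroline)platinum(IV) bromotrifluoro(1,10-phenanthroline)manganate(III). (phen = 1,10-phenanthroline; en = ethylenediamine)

Cation [Pt…]: ligand charges -2, Pt(IV) ⇒ ion charge 2+.
Anion [Mn…]: ligand charges -4, Mn(III) ⇒ ion charge 1−.
One 2+ cation requires 2 of the 1− anion.

[PtCl2(en)(phen)][MnBrF3(phen)]2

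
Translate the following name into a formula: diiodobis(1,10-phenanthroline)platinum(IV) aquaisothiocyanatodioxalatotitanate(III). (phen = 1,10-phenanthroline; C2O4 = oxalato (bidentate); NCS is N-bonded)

Cation [Pt…]: ligand charges -2, Pt(IV) ⇒ ion charge 2+.
Anion [Ti…]: ligand charges -5, Ti(III) ⇒ ion charge 2−.
One 2+ cation balances one 2− anion.

[PtI2(phen)2][Ti(C2O4)2(H2O)(NCS)]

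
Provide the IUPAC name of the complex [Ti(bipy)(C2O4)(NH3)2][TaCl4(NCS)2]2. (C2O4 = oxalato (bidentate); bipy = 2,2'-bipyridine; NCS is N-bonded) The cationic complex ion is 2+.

diammine(2,2'-bipyridine)oxalatotitanium(IV) tetrachlorodiisothiocyanatotantalate(V)

Both ions are complex: the cation is named first with the plain metal name, the anion second with the -ate form; each ion's ligands are alphabetised independently.
The complex cation is given as 2+; its ligand charges sum to -2, so Ti = +4.
With 2 anions per cation, each anion must be 2/2 = 1−.
Anion: ligand charges sum to -6; for the ion to be 1−, Ta = +5.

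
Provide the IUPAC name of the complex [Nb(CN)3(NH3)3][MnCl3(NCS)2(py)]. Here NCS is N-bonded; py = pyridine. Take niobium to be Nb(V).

Both ions are complex: the cation is named first with the plain metal name, the anion second with the -ate form; each ion's ligands are alphabetised independently.
Nb is given as +5; the cation's ligand charges sum to -3, so the complex cation is 2+.
A 1:1 salt means the anion carries the equal and opposite charge, 2−.
Anion: ligand charges sum to -5; for the ion to be 2−, Mn = +3.

triamminetricyanoniobium(V) trichlorodiisothiocyanato(pyridine)manganate(III)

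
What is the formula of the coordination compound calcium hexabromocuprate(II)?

Ligands: 6 bromo (Br, -1). Ligand charge sum = -6.
Charge balance with calcium (+2) requires 1 complex ion per 2 calcium.

Ca2[CuBr6]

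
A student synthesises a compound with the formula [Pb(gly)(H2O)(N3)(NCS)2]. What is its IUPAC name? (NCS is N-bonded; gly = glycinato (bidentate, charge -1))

There is no counter-ion, so the complex is neutral overall.
Ligand charges: 2×isothiocyanato (-1 each), 1×azido (-1 each), 1×aqua (neutral), 1×glycinato (-1 each); total -4. So Pb + (-4) = 0, giving Pb = +4.
Ligands are named alphabetically: aqua before azido before glycinato before isothiocyanato.

aquaazido(glycinato)diisothiocyanatolead(IV)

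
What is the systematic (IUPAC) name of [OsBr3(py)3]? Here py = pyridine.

tribromotris(pyridine)osmium(III)

There is no counter-ion, so the complex is neutral overall.
Ligand charges: 3×bromo (-1 each), 3×pyridine (neutral); total -3. So Os + (-3) = 0, giving Os = +3.
Ligands are named alphabetically: bromo before pyridine.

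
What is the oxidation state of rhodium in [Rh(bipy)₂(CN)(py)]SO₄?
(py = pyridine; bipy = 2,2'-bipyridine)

1 sulfate outside the brackets (-2 each) → the complex ion is 2+.
Ligand charges: 1×py neutral; 1×CN = -1; 2×bipy neutral; sum -1.
Rh + (-1) = 2+ ⇒ Rh is +3.

+3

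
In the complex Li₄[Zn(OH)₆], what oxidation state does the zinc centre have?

+2

4 lithium outside the brackets (+1 each) → the complex ion is 4−.
Ligand charges: 6×OH = -6; sum -6.
Zn + (-6) = 4− ⇒ Zn is +2.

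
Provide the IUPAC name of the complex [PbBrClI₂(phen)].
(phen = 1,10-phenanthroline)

There is no counter-ion, so the complex is neutral overall.
Ligand charges: 1×bromo (-1 each), 1×chloro (-1 each), 2×iodo (-1 each), 1×1,10-phenanthroline (neutral); total -4. So Pb + (-4) = 0, giving Pb = +4.
Ligands are named alphabetically: bromo before chloro before iodo before phenanthroline.

bromochlorodiiodo(1,10-phenanthroline)lead(IV)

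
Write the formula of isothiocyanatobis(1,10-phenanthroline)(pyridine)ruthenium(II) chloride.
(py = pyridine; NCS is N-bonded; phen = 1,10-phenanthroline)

[Ru(NCS)(phen)2(py)]Cl

Ligands: 1 pyridine (py, neutral), 1 isothiocyanato (NCS, -1), 2 1,10-phenanthroline (phen, neutral). Ligand charge sum = -1.
With Ru in oxidation state +2, the complex ion is [Ru...]^1+.
Charge balance with chloride (-1) requires 1 complex ion per 1 chloride.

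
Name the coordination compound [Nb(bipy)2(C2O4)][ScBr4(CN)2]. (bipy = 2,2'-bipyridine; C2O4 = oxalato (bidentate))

bis(2,2'-bipyridine)oxalatoniobium(V) tetrabromodicyanoscandate(III)

Both ions are complex: the cation is named first with the plain metal name, the anion second with the -ate form; each ion's ligands are alphabetised independently.
Scandium is always +3 in its complexes; the anion's ligand charges sum to -6, so the complex anion is 3−.
A 1:1 salt means the cation carries the equal and opposite charge, 3+.
Cation: ligand charges sum to -2; for the ion to be 3+, Nb = +5.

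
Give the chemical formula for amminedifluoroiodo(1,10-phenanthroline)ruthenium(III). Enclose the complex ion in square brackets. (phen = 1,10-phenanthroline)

Ligands: 2 fluoro (F, -1), 1 iodo (I, -1), 1 ammine (NH3, neutral), 1 1,10-phenanthroline (phen, neutral). Ligand charge sum = -3.
With Ru in oxidation state +3, the complex ion is [Ru...].

[RuF2I(NH3)(phen)]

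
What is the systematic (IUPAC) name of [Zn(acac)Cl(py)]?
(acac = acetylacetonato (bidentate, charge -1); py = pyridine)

There is no counter-ion, so the complex is neutral overall.
Ligand charges: 1×acetylacetonato (-1 each), 1×pyridine (neutral), 1×chloro (-1 each); total -2. So Zn + (-2) = 0, giving Zn = +2.
Ligands are named alphabetically: acetylacetonato before chloro before pyridine.

(acetylacetonato)chloro(pyridine)zinc(II)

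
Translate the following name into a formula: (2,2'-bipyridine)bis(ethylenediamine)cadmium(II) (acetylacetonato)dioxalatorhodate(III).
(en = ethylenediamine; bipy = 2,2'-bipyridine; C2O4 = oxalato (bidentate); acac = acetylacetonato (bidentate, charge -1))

[Cd(bipy)(en)2][Rh(acac)(C2O4)2]

Cation [Cd…]: ligand charges 0, Cd(II) ⇒ ion charge 2+.
Anion [Rh…]: ligand charges -5, Rh(III) ⇒ ion charge 2−.
One 2+ cation balances one 2− anion.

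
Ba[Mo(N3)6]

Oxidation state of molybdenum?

1 barium outside the brackets (+2 each) → the complex ion is 2−.
Ligand charges: 6×N3 = -6; sum -6.
Mo + (-6) = 2− ⇒ Mo is +4.

+4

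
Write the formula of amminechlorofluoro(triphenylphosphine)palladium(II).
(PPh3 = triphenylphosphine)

[PdClF(NH3)(PPh3)]

Ligands: 1 fluoro (F, -1), 1 triphenylphosphine (PPh3, neutral), 1 chloro (Cl, -1), 1 ammine (NH3, neutral). Ligand charge sum = -2.
With Pd in oxidation state +2, the complex ion is [Pd...].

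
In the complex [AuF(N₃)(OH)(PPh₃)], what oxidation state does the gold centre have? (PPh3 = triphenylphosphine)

+3

No counter-ion: the bracketed complex is neutral.
Ligand charges: 1×N3 = -1; 1×OH = -1; 1×PPh3 neutral; 1×F = -1; sum -3.
Au + (-3) = 0 ⇒ Au is +3.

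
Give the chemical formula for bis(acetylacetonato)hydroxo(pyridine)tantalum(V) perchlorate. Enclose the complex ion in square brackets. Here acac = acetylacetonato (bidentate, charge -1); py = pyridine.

Ligands: 2 acetylacetonato (acac, -1), 1 hydroxo (OH, -1), 1 pyridine (py, neutral). Ligand charge sum = -3.
With Ta in oxidation state +5, the complex ion is [Ta...]^2+.
Charge balance with perchlorate (-1) requires 1 complex ion per 2 perchlorate.

[Ta(acac)2(OH)(py)](ClO4)2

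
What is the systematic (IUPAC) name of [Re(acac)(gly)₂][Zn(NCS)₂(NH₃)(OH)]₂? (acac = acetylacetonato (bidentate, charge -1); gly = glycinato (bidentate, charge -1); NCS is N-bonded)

(acetylacetonato)bis(glycinato)rhenium(V) amminehydroxodiisothiocyanatozincate(II)

Zinc is always +2 in its complexes; the anion's ligand charges sum to -3, so the complex anion is 1−.
With 2 anions per cation, the cation must be 2×1 = 2+.
Cation: ligand charges sum to -3; for the ion to be 2+, Re = +5.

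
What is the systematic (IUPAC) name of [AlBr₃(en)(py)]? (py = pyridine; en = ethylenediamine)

There is no counter-ion, so the complex is neutral overall.
Ligand charges: 1×pyridine (neutral), 3×bromo (-1 each), 1×ethylenediamine (neutral); total -3. So Al + (-3) = 0, giving Al = +3.
Ligands are named alphabetically: bromo before ethylenediamine before pyridine.

tribromo(ethylenediamine)(pyridine)aluminium(III)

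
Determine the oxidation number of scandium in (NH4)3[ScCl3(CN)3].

+3

3 ammonium outside the brackets (+1 each) → the complex ion is 3−.
Ligand charges: 3×Cl = -3; 3×CN = -3; sum -6.
Sc + (-6) = 3− ⇒ Sc is +3.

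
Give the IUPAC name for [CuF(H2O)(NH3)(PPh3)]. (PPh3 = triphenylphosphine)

There is no counter-ion, so the complex is neutral overall.
Ligand charges: 1×fluoro (-1 each), 1×triphenylphosphine (neutral), 1×aqua (neutral), 1×ammine (neutral); total -1. So Cu + (-1) = 0, giving Cu = +1.
Ligands are named alphabetically: ammine before aqua before fluoro before triphenylphosphine.

ammineaquafluoro(triphenylphosphine)copper(I)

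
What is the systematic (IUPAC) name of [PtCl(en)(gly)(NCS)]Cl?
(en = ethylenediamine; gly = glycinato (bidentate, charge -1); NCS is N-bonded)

The 1 chloride counter-ion carries a total charge of -1, so each complex ion is 1+.
Ligand charges: 1×ethylenediamine (neutral), 1×glycinato (-1 each), 1×chloro (-1 each), 1×isothiocyanato (-1 each); total -3. So Pt + (-3) = 1+, giving Pt = +4.
Ligands are named alphabetically: chloro before ethylenediamine before glycinato before isothiocyanato.

chloro(ethylenediamine)(glycinato)isothiocyanatoplatinum(IV) chloride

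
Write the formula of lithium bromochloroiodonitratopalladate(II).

Ligands: 1 nitrato (NO3, -1), 1 bromo (Br, -1), 1 iodo (I, -1), 1 chloro (Cl, -1). Ligand charge sum = -4.
With Pd in oxidation state +2, the complex ion is [Pd...]^2−.
Charge balance with lithium (+1) requires 1 complex ion per 2 lithium.

Li2[PdBrClI(NO3)]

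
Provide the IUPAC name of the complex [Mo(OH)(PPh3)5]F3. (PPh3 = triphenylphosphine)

hydroxopentakis(triphenylphosphine)molybdenum(IV) fluoride

The 3 fluoride counter-ions carry a total charge of -3, so each complex ion is 3+.
Ligand charges: 1×hydroxo (-1 each), 5×triphenylphosphine (neutral); total -1. So Mo + (-1) = 3+, giving Mo = +4.
Ligands are named alphabetically: hydroxo before triphenylphosphine.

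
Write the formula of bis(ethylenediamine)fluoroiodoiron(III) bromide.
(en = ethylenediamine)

[Fe(en)2FI]Br

Ligands: 1 fluoro (F, -1), 2 ethylenediamine (en, neutral), 1 iodo (I, -1). Ligand charge sum = -2.
With Fe in oxidation state +3, the complex ion is [Fe...]^1+.
Charge balance with bromide (-1) requires 1 complex ion per 1 bromide.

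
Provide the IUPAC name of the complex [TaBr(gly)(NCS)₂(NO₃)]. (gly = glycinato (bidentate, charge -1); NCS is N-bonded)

There is no counter-ion, so the complex is neutral overall.
Ligand charges: 1×glycinato (-1 each), 1×nitrato (-1 each), 2×isothiocyanato (-1 each), 1×bromo (-1 each); total -5. So Ta + (-5) = 0, giving Ta = +5.
Ligands are named alphabetically: bromo before glycinato before isothiocyanato before nitrato.

bromo(glycinato)diisothiocyanatonitratotantalum(V)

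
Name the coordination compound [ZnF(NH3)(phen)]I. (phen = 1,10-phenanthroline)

The 1 iodide counter-ion carries a total charge of -1, so each complex ion is 1+.
Ligand charges: 1×1,10-phenanthroline (neutral), 1×ammine (neutral), 1×fluoro (-1 each); total -1. So Zn + (-1) = 1+, giving Zn = +2.
Ligands are named alphabetically: ammine before fluoro before phenanthroline.

amminefluoro(1,10-phenanthroline)zinc(II) iodide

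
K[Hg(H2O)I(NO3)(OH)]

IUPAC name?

potassium aquahydroxoiodonitratomercurate(II)

The 1 potassium counter-ion carries a total charge of +1, so each complex ion is 1−.
Ligand charges: 1×aqua (neutral), 1×nitrato (-1 each), 1×iodo (-1 each), 1×hydroxo (-1 each); total -3. So Hg + (-3) = 1−, giving Hg = +2.
The complex ion is anionic, so mercury takes the -ate form mercurate(II).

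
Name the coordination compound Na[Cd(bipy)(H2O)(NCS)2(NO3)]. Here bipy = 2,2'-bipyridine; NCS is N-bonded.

sodium aqua(2,2'-bipyridine)diisothiocyanatonitratocadmate(II)

The 1 sodium counter-ion carries a total charge of +1, so each complex ion is 1−.
Ligand charges: 1×2,2'-bipyridine (neutral), 2×isothiocyanato (-1 each), 1×aqua (neutral), 1×nitrato (-1 each); total -3. So Cd + (-3) = 1−, giving Cd = +2.
The complex ion is anionic, so cadmium takes the -ate form cadmate(II).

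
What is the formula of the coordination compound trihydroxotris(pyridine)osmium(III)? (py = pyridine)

[Os(OH)3(py)3]

Ligands: 3 pyridine (py, neutral), 3 hydroxo (OH, -1). Ligand charge sum = -3.
With Os in oxidation state +3, the complex ion is [Os...].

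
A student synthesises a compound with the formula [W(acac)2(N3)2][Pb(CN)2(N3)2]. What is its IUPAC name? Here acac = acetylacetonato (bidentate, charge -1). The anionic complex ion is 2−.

The complex anion is given as 2−; its ligand charges sum to -4, so Pb = +2.
A 1:1 salt means the cation carries the equal and opposite charge, 2+.
Cation: ligand charges sum to -4; for the ion to be 2+, W = +6.

bis(acetylacetonato)diazidotungsten(VI) diazidodicyanoplumbate(II)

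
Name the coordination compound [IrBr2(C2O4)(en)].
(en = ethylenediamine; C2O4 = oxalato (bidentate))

dibromo(ethylenediamine)oxalatoiridium(IV)

There is no counter-ion, so the complex is neutral overall.
Ligand charges: 2×bromo (-1 each), 1×ethylenediamine (neutral), 1×oxalato (-2 each); total -4. So Ir + (-4) = 0, giving Ir = +4.
Ligands are named alphabetically: bromo before ethylenediamine before oxalato.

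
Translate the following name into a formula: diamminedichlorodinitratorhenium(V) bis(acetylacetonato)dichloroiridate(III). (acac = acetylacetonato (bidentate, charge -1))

[ReCl2(NH3)2(NO3)2][Ir(acac)2Cl2]

Cation [Re…]: ligand charges -4, Re(V) ⇒ ion charge 1+.
Anion [Ir…]: ligand charges -4, Ir(III) ⇒ ion charge 1−.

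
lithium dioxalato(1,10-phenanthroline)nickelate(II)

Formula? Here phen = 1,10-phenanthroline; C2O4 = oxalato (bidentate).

Li2[Ni(C2O4)2(phen)]

Ligands: 1 1,10-phenanthroline (phen, neutral), 2 oxalato (C2O4, -2). Ligand charge sum = -4.
Charge balance with lithium (+1) requires 1 complex ion per 2 lithium.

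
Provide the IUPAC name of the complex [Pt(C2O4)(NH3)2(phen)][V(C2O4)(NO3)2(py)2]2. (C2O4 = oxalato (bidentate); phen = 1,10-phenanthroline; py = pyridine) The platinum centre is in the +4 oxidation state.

diammineoxalato(1,10-phenanthroline)platinum(IV) dinitratooxalatobis(pyridine)vanadate(III)

Pt is given as +4; the cation's ligand charges sum to -2, so the complex cation is 2+.
With 2 anions per cation, each anion must be 2/2 = 1−.
Anion: ligand charges sum to -4; for the ion to be 1−, V = +3.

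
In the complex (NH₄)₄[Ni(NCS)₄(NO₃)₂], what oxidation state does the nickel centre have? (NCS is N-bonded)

4 ammonium outside the brackets (+1 each) → the complex ion is 4−.
Ligand charges: 4×NCS = -4; 2×NO3 = -2; sum -6.
Ni + (-6) = 4− ⇒ Ni is +2.

+2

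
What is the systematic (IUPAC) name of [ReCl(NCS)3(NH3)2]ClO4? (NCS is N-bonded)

The 1 perchlorate counter-ion carries a total charge of -1, so each complex ion is 1+.
Ligand charges: 3×isothiocyanato (-1 each), 2×ammine (neutral), 1×chloro (-1 each); total -4. So Re + (-4) = 1+, giving Re = +5.
Ligands are named alphabetically: ammine before chloro before isothiocyanato.

diamminechlorotriisothiocyanatorhenium(V) perchlorate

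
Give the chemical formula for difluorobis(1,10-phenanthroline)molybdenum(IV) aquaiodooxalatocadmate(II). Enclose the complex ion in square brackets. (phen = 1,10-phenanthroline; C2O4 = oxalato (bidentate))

[MoF2(phen)2][Cd(C2O4)(H2O)I]2

Cation [Mo…]: ligand charges -2, Mo(IV) ⇒ ion charge 2+.
Anion [Cd…]: ligand charges -3, Cd(II) ⇒ ion charge 1−.
One 2+ cation requires 2 of the 1− anion.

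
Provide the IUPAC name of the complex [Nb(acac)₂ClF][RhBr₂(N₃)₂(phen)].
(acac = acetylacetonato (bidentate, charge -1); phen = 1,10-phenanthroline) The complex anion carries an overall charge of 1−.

bis(acetylacetonato)chlorofluoroniobium(V) diazidodibromo(1,10-phenanthroline)rhodate(III)

Both ions are complex: the cation is named first with the plain metal name, the anion second with the -ate form; each ion's ligands are alphabetised independently.
The complex anion is given as 1−; its ligand charges sum to -4, so Rh = +3.
A 1:1 salt means the cation carries the equal and opposite charge, 1+.
Cation: ligand charges sum to -4; for the ion to be 1+, Nb = +5.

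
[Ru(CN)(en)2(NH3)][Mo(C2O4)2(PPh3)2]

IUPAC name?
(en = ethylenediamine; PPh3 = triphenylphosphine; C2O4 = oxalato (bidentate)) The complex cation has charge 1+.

Both ions are complex: the cation is named first with the plain metal name, the anion second with the -ate form; each ion's ligands are alphabetised independently.
The complex cation is given as 1+; its ligand charges sum to -1, so Ru = +2.
A 1:1 salt means the anion carries the equal and opposite charge, 1−.
Anion: ligand charges sum to -4; for the ion to be 1−, Mo = +3.

amminecyanobis(ethylenediamine)ruthenium(II) dioxalatobis(triphenylphosphine)molybdate(III)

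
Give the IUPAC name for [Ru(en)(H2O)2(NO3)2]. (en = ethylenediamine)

diaqua(ethylenediamine)dinitratoruthenium(II)

There is no counter-ion, so the complex is neutral overall.
Ligand charges: 2×nitrato (-1 each), 1×ethylenediamine (neutral), 2×aqua (neutral); total -2. So Ru + (-2) = 0, giving Ru = +2.
Ligands are named alphabetically: aqua before ethylenediamine before nitrato.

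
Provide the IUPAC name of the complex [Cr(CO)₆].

There is no counter-ion, so the complex is neutral overall.
Ligand charges: 6×carbonyl (neutral); total 0. So Cr + (0) = 0, giving Cr = 0.

hexacarbonylchromium(0)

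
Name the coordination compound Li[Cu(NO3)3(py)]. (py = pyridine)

lithium trinitrato(pyridine)cuprate(II)

The 1 lithium counter-ion carries a total charge of +1, so each complex ion is 1−.
Ligand charges: 1×pyridine (neutral), 3×nitrato (-1 each); total -3. So Cu + (-3) = 1−, giving Cu = +2.
Ligands are named alphabetically: nitrato before pyridine.
The complex ion is anionic, so copper takes the -ate form cuprate(II).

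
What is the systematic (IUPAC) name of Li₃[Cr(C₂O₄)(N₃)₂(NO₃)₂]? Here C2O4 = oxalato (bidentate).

The 3 lithium counter-ions carry a total charge of +3, so each complex ion is 3−.
Ligand charges: 2×nitrato (-1 each), 2×azido (-1 each), 1×oxalato (-2 each); total -6. So Cr + (-6) = 3−, giving Cr = +3.
Ligands are named alphabetically: azido before nitrato before oxalato.
The complex ion is anionic, so chromium takes the -ate form chromate(III).

lithium diazidodinitratooxalatochromate(III)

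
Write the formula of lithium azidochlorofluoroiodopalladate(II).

Li2[PdClFI(N3)]

Ligands: 1 azido (N3, -1), 1 iodo (I, -1), 1 fluoro (F, -1), 1 chloro (Cl, -1). Ligand charge sum = -4.
Charge balance with lithium (+1) requires 1 complex ion per 2 lithium.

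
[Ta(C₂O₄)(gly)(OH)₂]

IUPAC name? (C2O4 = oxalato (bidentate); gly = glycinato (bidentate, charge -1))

(glycinato)dihydroxooxalatotantalum(V)

There is no counter-ion, so the complex is neutral overall.
Ligand charges: 1×oxalato (-2 each), 1×glycinato (-1 each), 2×hydroxo (-1 each); total -5. So Ta + (-5) = 0, giving Ta = +5.
Ligands are named alphabetically: glycinato before hydroxo before oxalato.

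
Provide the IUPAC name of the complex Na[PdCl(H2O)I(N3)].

sodium aquaazidochloroiodopalladate(II)

The 1 sodium counter-ion carries a total charge of +1, so each complex ion is 1−.
Ligand charges: 1×aqua (neutral), 1×iodo (-1 each), 1×azido (-1 each), 1×chloro (-1 each); total -3. So Pd + (-3) = 1−, giving Pd = +2.
Ligands are named alphabetically: aqua before azido before chloro before iodo.
The complex ion is anionic, so palladium takes the -ate form palladate(II).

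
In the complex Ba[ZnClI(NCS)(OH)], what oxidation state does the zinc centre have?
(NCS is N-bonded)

1 barium outside the brackets (+2 each) → the complex ion is 2−.
Ligand charges: 1×NCS = -1; 1×I = -1; 1×OH = -1; 1×Cl = -1; sum -4.
Zn + (-4) = 2− ⇒ Zn is +2.

+2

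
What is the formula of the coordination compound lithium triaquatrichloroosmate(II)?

Li[OsCl3(H2O)3]

Ligands: 3 aqua (H2O, neutral), 3 chloro (Cl, -1). Ligand charge sum = -3.
Charge balance with lithium (+1) requires 1 complex ion per 1 lithium.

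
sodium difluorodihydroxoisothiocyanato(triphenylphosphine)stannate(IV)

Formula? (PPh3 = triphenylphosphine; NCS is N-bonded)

Na[SnF2(NCS)(OH)2(PPh3)]

Ligands: 2 hydroxo (OH, -1), 1 triphenylphosphine (PPh3, neutral), 1 isothiocyanato (NCS, -1), 2 fluoro (F, -1). Ligand charge sum = -5.
With Sn in oxidation state +4, the complex ion is [Sn...]^1−.
Charge balance with sodium (+1) requires 1 complex ion per 1 sodium.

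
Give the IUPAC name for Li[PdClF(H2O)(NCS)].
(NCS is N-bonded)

The 1 lithium counter-ion carries a total charge of +1, so each complex ion is 1−.
Ligand charges: 1×isothiocyanato (-1 each), 1×aqua (neutral), 1×fluoro (-1 each), 1×chloro (-1 each); total -3. So Pd + (-3) = 1−, giving Pd = +2.
Ligands are named alphabetically: aqua before chloro before fluoro before isothiocyanato.
The complex ion is anionic, so palladium takes the -ate form palladate(II).

lithium aquachlorofluoroisothiocyanatopalladate(II)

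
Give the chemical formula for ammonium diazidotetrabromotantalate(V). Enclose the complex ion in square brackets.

NH4[TaBr4(N3)2]

Ligands: 4 bromo (Br, -1), 2 azido (N3, -1). Ligand charge sum = -6.
Charge balance with ammonium (+1) requires 1 complex ion per 1 ammonium.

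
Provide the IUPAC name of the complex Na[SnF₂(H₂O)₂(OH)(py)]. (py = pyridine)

The 1 sodium counter-ion carries a total charge of +1, so each complex ion is 1−.
Ligand charges: 2×aqua (neutral), 1×pyridine (neutral), 1×hydroxo (-1 each), 2×fluoro (-1 each); total -3. So Sn + (-3) = 1−, giving Sn = +2.
Ligands are named alphabetically: aqua before fluoro before hydroxo before pyridine.
The complex ion is anionic, so tin takes the -ate form stannate(II).

sodium diaquadifluorohydroxo(pyridine)stannate(II)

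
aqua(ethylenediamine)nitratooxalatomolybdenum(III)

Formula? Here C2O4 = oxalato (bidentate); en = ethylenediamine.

[Mo(C2O4)(en)(H2O)(NO3)]

Ligands: 1 nitrato (NO3, -1), 1 oxalato (C2O4, -2), 1 ethylenediamine (en, neutral), 1 aqua (H2O, neutral). Ligand charge sum = -3.
With Mo in oxidation state +3, the complex ion is [Mo...].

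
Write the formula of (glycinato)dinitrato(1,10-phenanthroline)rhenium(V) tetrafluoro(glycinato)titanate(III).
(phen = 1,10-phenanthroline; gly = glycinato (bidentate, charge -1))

Cation [Re…]: ligand charges -3, Re(V) ⇒ ion charge 2+.
Anion [Ti…]: ligand charges -5, Ti(III) ⇒ ion charge 2−.
One 2+ cation balances one 2− anion.

[Re(gly)(NO3)2(phen)][TiF4(gly)]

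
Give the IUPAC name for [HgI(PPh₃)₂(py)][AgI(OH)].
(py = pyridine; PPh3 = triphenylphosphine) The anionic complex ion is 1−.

iodo(pyridine)bis(triphenylphosphine)mercury(II) hydroxoiodoargentate(I)

Both ions are complex: the cation is named first with the plain metal name, the anion second with the -ate form; each ion's ligands are alphabetised independently.
The complex anion is given as 1−; its ligand charges sum to -2, so Ag = +1.
A 1:1 salt means the cation carries the equal and opposite charge, 1+.
Cation: ligand charges sum to -1; for the ion to be 1+, Hg = +2.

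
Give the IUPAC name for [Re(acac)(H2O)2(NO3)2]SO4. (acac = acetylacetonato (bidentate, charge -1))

(acetylacetonato)diaquadinitratorhenium(V) sulfate

The 1 sulfate counter-ion carries a total charge of -2, so each complex ion is 2+.
Ligand charges: 2×aqua (neutral), 1×acetylacetonato (-1 each), 2×nitrato (-1 each); total -3. So Re + (-3) = 2+, giving Re = +5.
Ligands are named alphabetically: acetylacetonato before aqua before nitrato.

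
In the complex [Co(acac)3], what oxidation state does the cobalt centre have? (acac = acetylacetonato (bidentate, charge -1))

+3

No counter-ion: the bracketed complex is neutral.
Ligand charges: 3×acac = -3; sum -3.
Co + (-3) = 0 ⇒ Co is +3.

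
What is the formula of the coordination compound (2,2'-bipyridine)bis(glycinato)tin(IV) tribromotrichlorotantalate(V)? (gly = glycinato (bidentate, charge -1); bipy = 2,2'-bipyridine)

[Sn(bipy)(gly)2][TaBr3Cl3]2

Cation [Sn…]: ligand charges -2, Sn(IV) ⇒ ion charge 2+.
Anion [Ta…]: ligand charges -6, Ta(V) ⇒ ion charge 1−.
One 2+ cation requires 2 of the 1− anion.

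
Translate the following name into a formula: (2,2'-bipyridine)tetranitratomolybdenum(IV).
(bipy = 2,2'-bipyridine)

Ligands: 1 2,2'-bipyridine (bipy, neutral), 4 nitrato (NO3, -1). Ligand charge sum = -4.
With Mo in oxidation state +4, the complex ion is [Mo...].

[Mo(bipy)(NO3)4]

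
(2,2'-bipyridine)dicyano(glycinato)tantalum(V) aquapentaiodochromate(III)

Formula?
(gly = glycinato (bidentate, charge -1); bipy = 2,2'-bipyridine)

Cation [Ta…]: ligand charges -3, Ta(V) ⇒ ion charge 2+.
Anion [Cr…]: ligand charges -5, Cr(III) ⇒ ion charge 2−.
One 2+ cation balances one 2− anion.

[Ta(bipy)(CN)2(gly)][Cr(H2O)I5]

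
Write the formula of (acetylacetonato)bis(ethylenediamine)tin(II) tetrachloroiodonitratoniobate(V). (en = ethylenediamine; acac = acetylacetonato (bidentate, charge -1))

Cation [Sn…]: ligand charges -1, Sn(II) ⇒ ion charge 1+.
Anion [Nb…]: ligand charges -6, Nb(V) ⇒ ion charge 1−.

[Sn(acac)(en)2][NbCl4I(NO3)]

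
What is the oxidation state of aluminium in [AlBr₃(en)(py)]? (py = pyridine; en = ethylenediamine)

No counter-ion: the bracketed complex is neutral.
Ligand charges: 1×py neutral; 1×en neutral; 3×Br = -3; sum -3.
Al + (-3) = 0 ⇒ Al is +3.

+3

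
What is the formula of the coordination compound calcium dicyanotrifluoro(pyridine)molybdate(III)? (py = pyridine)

Ligands: 3 fluoro (F, -1), 1 pyridine (py, neutral), 2 cyano (CN, -1). Ligand charge sum = -5.
With Mo in oxidation state +3, the complex ion is [Mo...]^2−.
Charge balance with calcium (+2) requires 1 complex ion per 1 calcium.

Ca[Mo(CN)2F3(py)]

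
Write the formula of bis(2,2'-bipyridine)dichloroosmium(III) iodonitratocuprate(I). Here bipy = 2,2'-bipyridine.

Cation [Os…]: ligand charges -2, Os(III) ⇒ ion charge 1+.
Anion [Cu…]: ligand charges -2, Cu(I) ⇒ ion charge 1−.
One 1+ cation balances one 1− anion.

[Os(bipy)2Cl2][CuI(NO3)]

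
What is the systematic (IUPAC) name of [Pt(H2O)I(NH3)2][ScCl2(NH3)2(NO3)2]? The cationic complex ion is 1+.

diammineaquaiodoplatinum(II) diamminedichlorodinitratoscandate(III)

Both ions are complex: the cation is named first with the plain metal name, the anion second with the -ate form; each ion's ligands are alphabetised independently.
The complex cation is given as 1+; its ligand charges sum to -1, so Pt = +2.
A 1:1 salt means the anion carries the equal and opposite charge, 1−.
Anion: ligand charges sum to -4; for the ion to be 1−, Sc = +3.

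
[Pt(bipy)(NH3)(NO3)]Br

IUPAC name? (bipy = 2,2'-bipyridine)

The 1 bromide counter-ion carries a total charge of -1, so each complex ion is 1+.
Ligand charges: 1×2,2'-bipyridine (neutral), 1×nitrato (-1 each), 1×ammine (neutral); total -1. So Pt + (-1) = 1+, giving Pt = +2.
Ligands are named alphabetically: ammine before bipyridine before nitrato.

ammine(2,2'-bipyridine)nitratoplatinum(II) bromide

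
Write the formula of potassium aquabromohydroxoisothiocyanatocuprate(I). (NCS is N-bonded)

K2[CuBr(H2O)(NCS)(OH)]

Ligands: 1 hydroxo (OH, -1), 1 aqua (H2O, neutral), 1 isothiocyanato (NCS, -1), 1 bromo (Br, -1). Ligand charge sum = -3.
With Cu in oxidation state +1, the complex ion is [Cu...]^2−.
Charge balance with potassium (+1) requires 1 complex ion per 2 potassium.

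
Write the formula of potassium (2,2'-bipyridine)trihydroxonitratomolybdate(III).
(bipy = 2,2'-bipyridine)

K[Mo(bipy)(NO3)(OH)3]

Ligands: 1 nitrato (NO3, -1), 1 2,2'-bipyridine (bipy, neutral), 3 hydroxo (OH, -1). Ligand charge sum = -4.
With Mo in oxidation state +3, the complex ion is [Mo...]^1−.
Charge balance with potassium (+1) requires 1 complex ion per 1 potassium.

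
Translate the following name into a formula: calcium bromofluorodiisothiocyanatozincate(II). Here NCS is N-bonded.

Ca[ZnBrF(NCS)2]

Ligands: 1 bromo (Br, -1), 2 isothiocyanato (NCS, -1), 1 fluoro (F, -1). Ligand charge sum = -4.
Charge balance with calcium (+2) requires 1 complex ion per 1 calcium.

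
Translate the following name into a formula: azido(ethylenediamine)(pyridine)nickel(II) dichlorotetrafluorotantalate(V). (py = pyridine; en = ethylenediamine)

Cation [Ni…]: ligand charges -1, Ni(II) ⇒ ion charge 1+.
Anion [Ta…]: ligand charges -6, Ta(V) ⇒ ion charge 1−.
One 1+ cation balances one 1− anion.

[Ni(en)(N3)(py)][TaCl2F4]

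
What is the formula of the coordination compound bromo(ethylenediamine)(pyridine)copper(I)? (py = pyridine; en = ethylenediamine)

[CuBr(en)(py)]

Ligands: 1 bromo (Br, -1), 1 pyridine (py, neutral), 1 ethylenediamine (en, neutral). Ligand charge sum = -1.
With Cu in oxidation state +1, the complex ion is [Cu...].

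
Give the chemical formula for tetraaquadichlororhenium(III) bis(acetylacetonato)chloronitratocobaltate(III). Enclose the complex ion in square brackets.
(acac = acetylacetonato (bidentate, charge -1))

Cation [Re…]: ligand charges -2, Re(III) ⇒ ion charge 1+.
Anion [Co…]: ligand charges -4, Co(III) ⇒ ion charge 1−.
One 1+ cation balances one 1− anion.

[ReCl2(H2O)4][Co(acac)2Cl(NO3)]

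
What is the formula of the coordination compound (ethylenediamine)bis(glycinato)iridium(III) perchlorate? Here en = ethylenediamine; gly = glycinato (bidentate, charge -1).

[Ir(en)(gly)2]ClO4

Ligands: 1 ethylenediamine (en, neutral), 2 glycinato (gly, -1). Ligand charge sum = -2.
With Ir in oxidation state +3, the complex ion is [Ir...]^1+.
Charge balance with perchlorate (-1) requires 1 complex ion per 1 perchlorate.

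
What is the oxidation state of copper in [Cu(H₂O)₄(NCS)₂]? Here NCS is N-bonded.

+2

No counter-ion: the bracketed complex is neutral.
Ligand charges: 2×NCS = -2; 4×H2O neutral; sum -2.
Cu + (-2) = 0 ⇒ Cu is +2.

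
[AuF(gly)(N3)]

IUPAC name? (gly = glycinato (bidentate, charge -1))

There is no counter-ion, so the complex is neutral overall.
Ligand charges: 1×azido (-1 each), 1×glycinato (-1 each), 1×fluoro (-1 each); total -3. So Au + (-3) = 0, giving Au = +3.
Ligands are named alphabetically: azido before fluoro before glycinato.

azidofluoro(glycinato)gold(III)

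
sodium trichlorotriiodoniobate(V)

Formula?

Na[NbCl3I3]

Ligands: 3 iodo (I, -1), 3 chloro (Cl, -1). Ligand charge sum = -6.
Charge balance with sodium (+1) requires 1 complex ion per 1 sodium.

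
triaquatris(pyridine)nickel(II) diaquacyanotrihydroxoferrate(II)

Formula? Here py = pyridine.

[Ni(H2O)3(py)3][Fe(CN)(H2O)2(OH)3]

Cation [Ni…]: ligand charges 0, Ni(II) ⇒ ion charge 2+.
Anion [Fe…]: ligand charges -4, Fe(II) ⇒ ion charge 2−.
One 2+ cation balances one 2− anion.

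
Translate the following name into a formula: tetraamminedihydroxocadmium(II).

Ligands: 2 hydroxo (OH, -1), 4 ammine (NH3, neutral). Ligand charge sum = -2.
With Cd in oxidation state +2, the complex ion is [Cd...].

[Cd(NH3)4(OH)2]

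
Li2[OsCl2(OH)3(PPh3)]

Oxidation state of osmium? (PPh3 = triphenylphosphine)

2 lithium outside the brackets (+1 each) → the complex ion is 2−.
Ligand charges: 3×OH = -3; 1×PPh3 neutral; 2×Cl = -2; sum -5.
Os + (-5) = 2− ⇒ Os is +3.

+3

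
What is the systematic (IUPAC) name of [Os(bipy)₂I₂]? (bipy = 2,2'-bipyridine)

There is no counter-ion, so the complex is neutral overall.
Ligand charges: 2×iodo (-1 each), 2×2,2'-bipyridine (neutral); total -2. So Os + (-2) = 0, giving Os = +2.
Ligands are named alphabetically: bipyridine before iodo.

bis(2,2'-bipyridine)diiodoosmium(II)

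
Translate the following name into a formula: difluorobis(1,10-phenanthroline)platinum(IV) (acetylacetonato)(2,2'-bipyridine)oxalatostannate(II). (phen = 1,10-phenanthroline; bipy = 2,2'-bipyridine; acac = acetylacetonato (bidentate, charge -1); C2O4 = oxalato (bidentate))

Cation [Pt…]: ligand charges -2, Pt(IV) ⇒ ion charge 2+.
Anion [Sn…]: ligand charges -3, Sn(II) ⇒ ion charge 1−.
One 2+ cation requires 2 of the 1− anion.

[PtF2(phen)2][Sn(acac)(bipy)(C2O4)]2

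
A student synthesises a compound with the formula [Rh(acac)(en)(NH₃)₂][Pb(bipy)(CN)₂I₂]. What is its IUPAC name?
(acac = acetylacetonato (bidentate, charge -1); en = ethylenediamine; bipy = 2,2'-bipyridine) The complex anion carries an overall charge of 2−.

(acetylacetonato)diammine(ethylenediamine)rhodium(III) (2,2'-bipyridine)dicyanodiiodoplumbate(II)

Both ions are complex: the cation is named first with the plain metal name, the anion second with the -ate form; each ion's ligands are alphabetised independently.
The complex anion is given as 2−; its ligand charges sum to -4, so Pb = +2.
A 1:1 salt means the cation carries the equal and opposite charge, 2+.
Cation: ligand charges sum to -1; for the ion to be 2+, Rh = +3.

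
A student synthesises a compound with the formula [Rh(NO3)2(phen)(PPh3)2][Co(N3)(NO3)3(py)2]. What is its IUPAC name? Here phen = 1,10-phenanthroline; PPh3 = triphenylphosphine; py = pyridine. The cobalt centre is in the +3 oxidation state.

dinitrato(1,10-phenanthroline)bis(triphenylphosphine)rhodium(III) azidotrinitratobis(pyridine)cobaltate(III)

Both ions are complex: the cation is named first with the plain metal name, the anion second with the -ate form; each ion's ligands are alphabetised independently.
Co is given as +3; the anion's ligand charges sum to -4, so the complex anion is 1−.
A 1:1 salt means the cation carries the equal and opposite charge, 1+.
Cation: ligand charges sum to -2; for the ion to be 1+, Rh = +3.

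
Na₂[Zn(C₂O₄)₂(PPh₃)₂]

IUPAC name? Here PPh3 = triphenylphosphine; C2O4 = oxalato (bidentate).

sodium dioxalatobis(triphenylphosphine)zincate(II)

The 2 sodium counter-ions carry a total charge of +2, so each complex ion is 2−.
Ligand charges: 2×triphenylphosphine (neutral), 2×oxalato (-2 each); total -4. So Zn + (-4) = 2−, giving Zn = +2.
Ligands are named alphabetically: oxalato before triphenylphosphine.
The complex ion is anionic, so zinc takes the -ate form zincate(II).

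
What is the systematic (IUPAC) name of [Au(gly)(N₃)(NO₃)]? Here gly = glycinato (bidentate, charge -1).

There is no counter-ion, so the complex is neutral overall.
Ligand charges: 1×glycinato (-1 each), 1×azido (-1 each), 1×nitrato (-1 each); total -3. So Au + (-3) = 0, giving Au = +3.
Ligands are named alphabetically: azido before glycinato before nitrato.

azido(glycinato)nitratogold(III)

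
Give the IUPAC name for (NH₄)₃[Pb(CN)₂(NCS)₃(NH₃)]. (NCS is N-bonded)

ammonium amminedicyanotriisothiocyanatoplumbate(II)

The 3 ammonium counter-ions carry a total charge of +3, so each complex ion is 3−.
Ligand charges: 1×ammine (neutral), 2×cyano (-1 each), 3×isothiocyanato (-1 each); total -5. So Pb + (-5) = 3−, giving Pb = +2.
Ligands are named alphabetically: ammine before cyano before isothiocyanato.
The complex ion is anionic, so lead takes the -ate form plumbate(II).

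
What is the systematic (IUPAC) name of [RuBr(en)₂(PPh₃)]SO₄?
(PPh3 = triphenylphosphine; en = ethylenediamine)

The 1 sulfate counter-ion carries a total charge of -2, so each complex ion is 2+.
Ligand charges: 1×triphenylphosphine (neutral), 1×bromo (-1 each), 2×ethylenediamine (neutral); total -1. So Ru + (-1) = 2+, giving Ru = +3.
Ligands are named alphabetically: bromo before ethylenediamine before triphenylphosphine.

bromobis(ethylenediamine)(triphenylphosphine)ruthenium(III) sulfate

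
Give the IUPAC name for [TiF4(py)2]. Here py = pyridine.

tetrafluorobis(pyridine)titanium(IV)

There is no counter-ion, so the complex is neutral overall.
Ligand charges: 2×pyridine (neutral), 4×fluoro (-1 each); total -4. So Ti + (-4) = 0, giving Ti = +4.
Ligands are named alphabetically: fluoro before pyridine.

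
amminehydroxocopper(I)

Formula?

Ligands: 1 ammine (NH3, neutral), 1 hydroxo (OH, -1). Ligand charge sum = -1.
With Cu in oxidation state +1, the complex ion is [Cu...].

[Cu(NH3)(OH)]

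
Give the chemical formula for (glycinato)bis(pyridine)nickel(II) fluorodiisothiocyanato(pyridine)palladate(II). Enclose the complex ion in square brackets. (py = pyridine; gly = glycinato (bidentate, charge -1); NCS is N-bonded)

Cation [Ni…]: ligand charges -1, Ni(II) ⇒ ion charge 1+.
Anion [Pd…]: ligand charges -3, Pd(II) ⇒ ion charge 1−.
One 1+ cation balances one 1− anion.

[Ni(gly)(py)2][PdF(NCS)2(py)]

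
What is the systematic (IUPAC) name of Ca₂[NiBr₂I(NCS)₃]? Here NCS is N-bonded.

calcium dibromoiodotriisothiocyanatonickelate(II)

The 2 calcium counter-ions carry a total charge of +4, so each complex ion is 4−.
Ligand charges: 3×isothiocyanato (-1 each), 1×iodo (-1 each), 2×bromo (-1 each); total -6. So Ni + (-6) = 4−, giving Ni = +2.
Ligands are named alphabetically: bromo before iodo before isothiocyanato.
The complex ion is anionic, so nickel takes the -ate form nickelate(II).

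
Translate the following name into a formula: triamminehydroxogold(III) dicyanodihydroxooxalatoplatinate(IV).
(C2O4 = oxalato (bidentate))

Cation [Au…]: ligand charges -1, Au(III) ⇒ ion charge 2+.
Anion [Pt…]: ligand charges -6, Pt(IV) ⇒ ion charge 2−.

[Au(NH3)3(OH)][Pt(C2O4)(CN)2(OH)2]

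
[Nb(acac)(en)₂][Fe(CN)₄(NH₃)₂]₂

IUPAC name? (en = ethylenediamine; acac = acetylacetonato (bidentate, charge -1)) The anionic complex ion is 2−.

The complex anion is given as 2−; its ligand charges sum to -4, so Fe = +2.
With 2 anions per cation, the cation must be 2×2 = 4+.
Cation: ligand charges sum to -1; for the ion to be 4+, Nb = +5.

(acetylacetonato)bis(ethylenediamine)niobium(V) diamminetetracyanoferrate(II)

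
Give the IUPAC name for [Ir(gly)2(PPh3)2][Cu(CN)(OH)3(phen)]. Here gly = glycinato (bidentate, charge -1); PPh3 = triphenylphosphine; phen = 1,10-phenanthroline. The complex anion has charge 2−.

Both ions are complex: the cation is named first with the plain metal name, the anion second with the -ate form; each ion's ligands are alphabetised independently.
The complex anion is given as 2−; its ligand charges sum to -4, so Cu = +2.
A 1:1 salt means the cation carries the equal and opposite charge, 2+.
Cation: ligand charges sum to -2; for the ion to be 2+, Ir = +4.

bis(glycinato)bis(triphenylphosphine)iridium(IV) cyanotrihydroxo(1,10-phenanthroline)cuprate(II)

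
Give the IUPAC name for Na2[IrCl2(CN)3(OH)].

sodium dichlorotricyanohydroxoiridate(IV)

The 2 sodium counter-ions carry a total charge of +2, so each complex ion is 2−.
Ligand charges: 1×hydroxo (-1 each), 2×chloro (-1 each), 3×cyano (-1 each); total -6. So Ir + (-6) = 2−, giving Ir = +4.
The complex ion is anionic, so iridium takes the -ate form iridate(IV).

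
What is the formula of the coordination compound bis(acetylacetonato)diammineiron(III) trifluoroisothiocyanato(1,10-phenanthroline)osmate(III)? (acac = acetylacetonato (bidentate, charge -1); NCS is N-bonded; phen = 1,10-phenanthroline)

[Fe(acac)2(NH3)2][OsF3(NCS)(phen)]

Cation [Fe…]: ligand charges -2, Fe(III) ⇒ ion charge 1+.
Anion [Os…]: ligand charges -4, Os(III) ⇒ ion charge 1−.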